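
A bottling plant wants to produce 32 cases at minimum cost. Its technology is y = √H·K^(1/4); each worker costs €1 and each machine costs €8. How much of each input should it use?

Cost minimization requires the marginal rate of technical substitution to equal the input-price ratio: MP_H/MP_K = w/r.
Here MP_H/MP_K = (1/2)·(K/H)/(1/4) = 2·(K/H). Setting this equal to 1/8 = 0.125 gives K = 0.0625H.
Substituting into y = 32: H^(1/2)·(0.0625H)^(1/4) = 32.
Solving, H = 256 and K = 16.

H* = 256, K* = 16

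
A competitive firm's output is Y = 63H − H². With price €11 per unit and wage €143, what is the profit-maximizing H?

The marginal product of H is MP_H = 63 − 2H.
A price-taking firm hires until the value of the marginal product equals the wage: P·MP_H = w, so 11·(63 − 2H) = 143.
Then 63 − 2H = 13, giving H = 25.

H* = 25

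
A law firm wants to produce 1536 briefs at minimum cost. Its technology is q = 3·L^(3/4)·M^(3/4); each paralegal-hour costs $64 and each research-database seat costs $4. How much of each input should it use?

Cost minimization requires the marginal rate of technical substitution to equal the input-price ratio: MP_L/MP_M = w/r.
Here MP_L/MP_M = (3/4)·(M/L)/(3/4) = (M/L). Setting this equal to 64/4 = 16 gives M = 16L.
Substituting into q = 1536: 3·L^(3/4)·(16L)^(3/4) = 1536.
Solving, L = 16 and M = 256.

L* = 16, M* = 256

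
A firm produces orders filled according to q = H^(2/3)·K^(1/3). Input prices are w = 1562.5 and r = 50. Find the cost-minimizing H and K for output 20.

H* = 8, K* = 125

Cost minimization requires the marginal rate of technical substitution to equal the input-price ratio: MP_H/MP_K = w/r.
Here MP_H/MP_K = (2/3)·(K/H)/(1/3) = 2·(K/H). Setting this equal to 1562.5/50 = 31.25 gives K = 15.625H.
Substituting into q = 20: H^(2/3)·(15.625H)^(1/3) = 20.
Solving, H = 8 and K = 125.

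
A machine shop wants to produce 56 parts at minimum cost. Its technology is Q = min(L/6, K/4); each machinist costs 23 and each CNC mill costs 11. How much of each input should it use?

L* = 336, K* = 224

With a fixed-proportions technology, the cost-minimizing bundle uses no slack in either input: L/6 = K/4 = Q.
So L = 6·56 = 336 and K = 4·56 = 224.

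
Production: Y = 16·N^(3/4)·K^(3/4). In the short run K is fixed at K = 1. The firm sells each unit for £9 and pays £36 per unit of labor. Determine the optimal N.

With K = 1, MP_N = (3/4)·16·N^(-1/4)·1^(3/4) = 12·N^(-1/4).
Profit maximization for a price taker requires P·MP_N = w: 9·12·N^(-1/4) = 36.
So N^(-1/4) = 1/3, which gives N = 81.

N* = 81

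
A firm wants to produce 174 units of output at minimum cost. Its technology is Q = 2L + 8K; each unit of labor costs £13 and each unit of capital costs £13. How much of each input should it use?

The inputs are perfect substitutes, so the firm uses whichever has the lower cost per unit of output.
Cost per unit of output via L is w/2 = 6.5; via K it is r/8 = 1.625. K is cheaper.
Producing Q = 174 with K alone: L = 0, K = 21.75.

L* = 0, K* = 21.75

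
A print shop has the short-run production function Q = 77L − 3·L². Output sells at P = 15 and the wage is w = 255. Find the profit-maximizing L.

The marginal product of L is MP_L = 77 − 6L.
A price-taking firm hires until the value of the marginal product equals the wage: P·MP_L = w, so 15·(77 − 6L) = 255.
Then 77 − 6L = 17, giving L = 10.

L* = 10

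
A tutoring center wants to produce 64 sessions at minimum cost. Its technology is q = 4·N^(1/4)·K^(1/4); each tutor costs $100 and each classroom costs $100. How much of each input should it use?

N* = 256, K* = 256

Cost minimization requires the marginal rate of technical substitution to equal the input-price ratio: MP_N/MP_K = w/r.
Here MP_N/MP_K = (1/4)·(K/N)/(1/4) = (K/N). Setting this equal to 100/100 = 1 gives K = N.
Substituting into q = 64: 4·N^(1/4)·(N)^(1/4) = 64.
Solving, N = 256 and K = 256.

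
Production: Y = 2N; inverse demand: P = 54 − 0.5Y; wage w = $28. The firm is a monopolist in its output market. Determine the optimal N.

N* = 20

Marginal revenue from the inverse demand is MR = 54 − Y.
The marginal product is MP_N = 2.
A monopolist hires until marginal revenue product equals the wage: MR·MP_N = w.
(54 − 2N)·2 = 28, so N = 20.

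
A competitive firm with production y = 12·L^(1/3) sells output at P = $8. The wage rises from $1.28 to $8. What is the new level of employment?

From P·MP_L = w with MP_L = 4·L^(-2/3), the labor demand is L(w) = (32/w)^(3/2).
At w = 1.28: L = 125. At w = 8: L = 8.

L* = 8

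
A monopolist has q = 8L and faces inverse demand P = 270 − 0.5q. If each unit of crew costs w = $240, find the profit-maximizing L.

Marginal revenue from the inverse demand is MR = 270 − q.
The marginal product is MP_L = 8.
A monopolist hires until marginal revenue product equals the wage: MR·MP_L = w.
(270 − 8L)·8 = 240, so L = 30.

L* = 30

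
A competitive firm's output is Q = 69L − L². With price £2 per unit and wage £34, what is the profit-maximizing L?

The marginal product of L is MP_L = 69 − 2L.
A price-taking firm hires until the value of the marginal product equals the wage: P·MP_L = w, so 2·(69 − 2L) = 34.
Then 69 − 2L = 17, giving L = 26.

L* = 26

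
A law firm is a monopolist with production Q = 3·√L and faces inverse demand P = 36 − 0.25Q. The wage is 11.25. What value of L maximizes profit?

L* = 16

Marginal revenue from the inverse demand is MR = 36 − 0.5Q.
The marginal product is MP_L = 1.5·L^(-1/2).
A monopolist hires until marginal revenue product equals the wage: MR·MP_L = w.
At L, Q = 3·√L. Substituting and solving: (36 − 1.5·√L)·1.5·L^(-1/2) = 11.25 gives L = 16.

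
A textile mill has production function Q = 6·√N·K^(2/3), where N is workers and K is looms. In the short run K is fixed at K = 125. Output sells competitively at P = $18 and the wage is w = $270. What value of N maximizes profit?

N* = 25

With K = 125, MP_N = (1/2)·6·N^(-1/2)·125^(2/3) = 75·N^(-1/2).
Profit maximization for a price taker requires P·MP_N = w: 18·75·N^(-1/2) = 270.
So N^(-1/2) = 0.2, which gives N = 25.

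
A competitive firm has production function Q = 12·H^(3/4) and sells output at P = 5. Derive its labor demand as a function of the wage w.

H(w) = 4100625/w^(4)

MP_H = (3/4)·12·H^(-1/4) = 9·H^(-1/4).
Setting P·MP_H = w: 45·H^(-1/4) = w.
Solving for H: H^(-1/4) = w/45, so H = (45/w)^(4).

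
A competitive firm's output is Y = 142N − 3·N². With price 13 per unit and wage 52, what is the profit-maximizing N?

The marginal product of N is MP_N = 142 − 6N.
A price-taking firm hires until the value of the marginal product equals the wage: P·MP_N = w, so 13·(142 − 6N) = 52.
Then 142 − 6N = 4, giving N = 23.

N* = 23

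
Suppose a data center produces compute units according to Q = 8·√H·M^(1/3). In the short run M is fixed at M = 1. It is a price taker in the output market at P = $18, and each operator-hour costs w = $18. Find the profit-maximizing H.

H* = 16

With M = 1, MP_H = (1/2)·8·H^(-1/2)·1^(1/3) = 4·H^(-1/2).
Profit maximization for a price taker requires P·MP_H = w: 18·4·H^(-1/2) = 18.
So H^(-1/2) = 0.25, which gives H = 16.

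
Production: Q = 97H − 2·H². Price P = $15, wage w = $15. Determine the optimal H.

H* = 24

The marginal product of H is MP_H = 97 − 4H.
A price-taking firm hires until the value of the marginal product equals the wage: P·MP_H = w, so 15·(97 − 4H) = 15.
Then 97 − 4H = 1, giving H = 24.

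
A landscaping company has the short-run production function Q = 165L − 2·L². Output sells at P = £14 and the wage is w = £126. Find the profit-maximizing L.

The marginal product of L is MP_L = 165 − 4L.
A price-taking firm hires until the value of the marginal product equals the wage: P·MP_L = w, so 14·(165 − 4L) = 126.
Then 165 − 4L = 9, giving L = 39.

L* = 39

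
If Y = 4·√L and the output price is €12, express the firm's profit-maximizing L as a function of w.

L(w) = 576/w²

MP_L = (1/2)·4·L^(-1/2) = 2·L^(-1/2).
Setting P·MP_L = w: 24·L^(-1/2) = w.
Solving for L: L^(-1/2) = w/24, so L = (24/w)^(2).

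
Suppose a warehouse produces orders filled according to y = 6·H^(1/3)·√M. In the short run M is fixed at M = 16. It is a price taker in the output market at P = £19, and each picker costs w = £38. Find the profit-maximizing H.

H* = 8

With M = 16, MP_H = (1/3)·6·H^(-2/3)·16^(1/2) = 8·H^(-2/3).
Profit maximization for a price taker requires P·MP_H = w: 19·8·H^(-2/3) = 38.
So H^(-2/3) = 0.25, which gives H = 8.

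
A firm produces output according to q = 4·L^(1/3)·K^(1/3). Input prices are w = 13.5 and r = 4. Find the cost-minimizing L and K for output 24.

L* = 8, K* = 27

Cost minimization requires the marginal rate of technical substitution to equal the input-price ratio: MP_L/MP_K = w/r.
Here MP_L/MP_K = (1/3)·(K/L)/(1/3) = (K/L). Setting this equal to 13.5/4 = 3.375 gives K = 3.375L.
Substituting into q = 24: 4·L^(1/3)·(3.375L)^(1/3) = 24.
Solving, L = 8 and K = 27.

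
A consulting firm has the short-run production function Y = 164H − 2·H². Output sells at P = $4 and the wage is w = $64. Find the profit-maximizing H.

H* = 37

The marginal product of H is MP_H = 164 − 4H.
A price-taking firm hires until the value of the marginal product equals the wage: P·MP_H = w, so 4·(164 − 4H) = 64.
Then 164 − 4H = 16, giving H = 37.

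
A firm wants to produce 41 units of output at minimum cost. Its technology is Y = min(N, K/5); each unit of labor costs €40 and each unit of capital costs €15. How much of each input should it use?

With a fixed-proportions technology, the cost-minimizing bundle uses no slack in either input: N = K/5 = Y.
So N = 41 and K = 5·41 = 205.

N* = 41, K* = 205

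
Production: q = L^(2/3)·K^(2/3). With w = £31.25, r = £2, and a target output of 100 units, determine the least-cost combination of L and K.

Cost minimization requires the marginal rate of technical substitution to equal the input-price ratio: MP_L/MP_K = w/r.
Here MP_L/MP_K = (2/3)·(K/L)/(2/3) = (K/L). Setting this equal to 31.25/2 = 15.625 gives K = 15.625L.
Substituting into q = 100: L^(2/3)·(15.625L)^(2/3) = 100.
Solving, L = 8 and K = 125.

L* = 8, K* = 125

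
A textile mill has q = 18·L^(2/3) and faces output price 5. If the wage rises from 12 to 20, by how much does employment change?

From P·MP_L = w with MP_L = 12·L^(-1/3), the labor demand is L(w) = (60/w)^(3).
At w = 12: L = 125. At w = 20: L = 27.
ΔL = 27 − 125 = -98.

ΔL = -98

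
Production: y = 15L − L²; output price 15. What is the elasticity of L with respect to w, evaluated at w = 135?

From P·MP_L = w with MP_L = 15 − 2L, labor demand is L(w) = (15 − w/15)/2.
dL/dw = −1/(30) = -1/30.
At w = 135, L = 3, so ε = (dL/dw)·(w/L) = (-1/30)·(135/3) = -1.5.

ε = -1.5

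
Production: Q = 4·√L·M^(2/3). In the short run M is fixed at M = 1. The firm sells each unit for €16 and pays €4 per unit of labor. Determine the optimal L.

L* = 64

With M = 1, MP_L = (1/2)·4·L^(-1/2)·1^(2/3) = 2·L^(-1/2).
Profit maximization for a price taker requires P·MP_L = w: 16·2·L^(-1/2) = 4.
So L^(-1/2) = 0.125, which gives L = 64.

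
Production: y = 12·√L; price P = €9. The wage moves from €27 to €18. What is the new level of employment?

From P·MP_L = w with MP_L = 6·L^(-1/2), the labor demand is L(w) = (54/w)^(2).
At w = 27: L = 4. At w = 18: L = 9.

L* = 9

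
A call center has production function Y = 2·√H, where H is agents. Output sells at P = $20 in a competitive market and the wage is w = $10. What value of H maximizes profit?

H* = 4

MP_H = (1/2)·2·H^(-1/2) = H^(-1/2).
Profit maximization for a price taker requires P·MP_H = w: 20·H^(-1/2) = 10.
So H^(-1/2) = 0.5, which gives H = 4.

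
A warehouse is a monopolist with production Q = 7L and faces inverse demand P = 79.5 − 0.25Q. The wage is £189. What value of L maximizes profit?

Marginal revenue from the inverse demand is MR = 79.5 − 0.5Q.
The marginal product is MP_L = 7.
A monopolist hires until marginal revenue product equals the wage: MR·MP_L = w.
(79.5 − 3.5L)·7 = 189, so L = 15.

L* = 15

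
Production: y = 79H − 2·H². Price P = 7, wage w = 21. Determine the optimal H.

The marginal product of H is MP_H = 79 − 4H.
A price-taking firm hires until the value of the marginal product equals the wage: P·MP_H = w, so 7·(79 − 4H) = 21.
Then 79 − 4H = 3, giving H = 19.

H* = 19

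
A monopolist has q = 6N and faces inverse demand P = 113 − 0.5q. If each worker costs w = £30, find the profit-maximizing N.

Marginal revenue from the inverse demand is MR = 113 − q.
The marginal product is MP_N = 6.
A monopolist hires until marginal revenue product equals the wage: MR·MP_N = w.
(113 − 6N)·6 = 30, so N = 18.

N* = 18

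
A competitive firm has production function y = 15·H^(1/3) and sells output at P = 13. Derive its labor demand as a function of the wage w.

MP_H = (1/3)·15·H^(-2/3) = 5·H^(-2/3).
Setting P·MP_H = w: 65·H^(-2/3) = w.
Solving for H: H^(-2/3) = w/65, so H = (65/w)^(3/2).

H(w) = (65/w)^(3/2)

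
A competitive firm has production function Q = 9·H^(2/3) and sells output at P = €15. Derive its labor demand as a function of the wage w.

MP_H = (2/3)·9·H^(-1/3) = 6·H^(-1/3).
Setting P·MP_H = w: 90·H^(-1/3) = w.
Solving for H: H^(-1/3) = w/90, so H = (90/w)^(3).

H(w) = 729000/w³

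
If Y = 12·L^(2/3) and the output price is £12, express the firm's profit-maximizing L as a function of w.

MP_L = (2/3)·12·L^(-1/3) = 8·L^(-1/3).
Setting P·MP_L = w: 96·L^(-1/3) = w.
Solving for L: L^(-1/3) = w/96, so L = (96/w)^(3).

L(w) = 884736/w³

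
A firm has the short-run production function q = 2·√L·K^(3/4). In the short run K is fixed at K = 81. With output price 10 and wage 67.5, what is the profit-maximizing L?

With K = 81, MP_L = (1/2)·2·L^(-1/2)·81^(3/4) = 27·L^(-1/2).
Profit maximization for a price taker requires P·MP_L = w: 10·27·L^(-1/2) = 67.5.
So L^(-1/2) = 0.25, which gives L = 16.

L* = 16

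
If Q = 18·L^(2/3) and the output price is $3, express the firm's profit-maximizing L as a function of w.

MP_L = (2/3)·18·L^(-1/3) = 12·L^(-1/3).
Setting P·MP_L = w: 36·L^(-1/3) = w.
Solving for L: L^(-1/3) = w/36, so L = (36/w)^(3).

L(w) = 46656/w³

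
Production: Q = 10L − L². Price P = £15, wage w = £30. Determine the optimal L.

L* = 4

The marginal product of L is MP_L = 10 − 2L.
A price-taking firm hires until the value of the marginal product equals the wage: P·MP_L = w, so 15·(10 − 2L) = 30.
Then 10 − 2L = 2, giving L = 4.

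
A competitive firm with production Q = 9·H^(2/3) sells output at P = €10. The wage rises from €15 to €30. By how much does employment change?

From P·MP_H = w with MP_H = 6·H^(-1/3), the labor demand is H(w) = (60/w)^(3).
At w = 15: H = 64. At w = 30: H = 8.
ΔH = 8 − 64 = -56.

ΔH = -56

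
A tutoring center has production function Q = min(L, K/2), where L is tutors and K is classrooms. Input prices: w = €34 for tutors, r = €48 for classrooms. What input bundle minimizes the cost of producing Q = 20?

L* = 20, K* = 40

With a fixed-proportions technology, the cost-minimizing bundle uses no slack in either input: L = K/2 = Q.
So L = 20 and K = 2·20 = 40.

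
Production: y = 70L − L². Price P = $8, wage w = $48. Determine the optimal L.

The marginal product of L is MP_L = 70 − 2L.
A price-taking firm hires until the value of the marginal product equals the wage: P·MP_L = w, so 8·(70 − 2L) = 48.
Then 70 − 2L = 6, giving L = 32.

L* = 32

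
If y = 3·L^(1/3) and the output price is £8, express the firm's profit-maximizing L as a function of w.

L(w) = (8/w)^(3/2)

MP_L = (1/3)·3·L^(-2/3) = L^(-2/3).
Setting P·MP_L = w: 8·L^(-2/3) = w.
Solving for L: L^(-2/3) = w/8, so L = (8/w)^(3/2).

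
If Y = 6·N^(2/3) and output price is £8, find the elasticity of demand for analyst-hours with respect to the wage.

ε = -3

MP_N = (2/3)·6·N^(-1/3), so P·MP_N = w gives 32·N^(-1/3) = w.
Solving, N(w) = (32/w)^(3). This is a constant-elasticity form: N ∝ w^(−3), so ε = −3.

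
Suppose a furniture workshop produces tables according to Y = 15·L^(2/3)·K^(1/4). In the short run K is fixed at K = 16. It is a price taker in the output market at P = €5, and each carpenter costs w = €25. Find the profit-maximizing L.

L* = 64

With K = 16, MP_L = (2/3)·15·L^(-1/3)·16^(1/4) = 20·L^(-1/3).
Profit maximization for a price taker requires P·MP_L = w: 5·20·L^(-1/3) = 25.
So L^(-1/3) = 0.25, which gives L = 64.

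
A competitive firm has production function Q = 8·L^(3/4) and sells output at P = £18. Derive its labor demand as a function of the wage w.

MP_L = (3/4)·8·L^(-1/4) = 6·L^(-1/4).
Setting P·MP_L = w: 108·L^(-1/4) = w.
Solving for L: L^(-1/4) = w/108, so L = (108/w)^(4).

L(w) = (108/w)^(4)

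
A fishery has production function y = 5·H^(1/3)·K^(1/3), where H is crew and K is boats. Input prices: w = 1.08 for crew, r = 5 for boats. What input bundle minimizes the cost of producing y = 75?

H* = 125, K* = 27

Cost minimization requires the marginal rate of technical substitution to equal the input-price ratio: MP_H/MP_K = w/r.
Here MP_H/MP_K = (1/3)·(K/H)/(1/3) = (K/H). Setting this equal to 1.08/5 = 0.216 gives K = 0.216H.
Substituting into y = 75: 5·H^(1/3)·(0.216H)^(1/3) = 75.
Solving, H = 125 and K = 27.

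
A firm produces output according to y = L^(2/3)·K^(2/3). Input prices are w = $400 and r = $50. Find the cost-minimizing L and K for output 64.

Cost minimization requires the marginal rate of technical substitution to equal the input-price ratio: MP_L/MP_K = w/r.
Here MP_L/MP_K = (2/3)·(K/L)/(2/3) = (K/L). Setting this equal to 400/50 = 8 gives K = 8L.
Substituting into y = 64: L^(2/3)·(8L)^(2/3) = 64.
Solving, L = 8 and K = 64.

L* = 8, K* = 64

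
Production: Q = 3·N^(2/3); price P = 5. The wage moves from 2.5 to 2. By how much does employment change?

From P·MP_N = w with MP_N = 2·N^(-1/3), the labor demand is N(w) = (10/w)^(3).
At w = 2.5: N = 64. At w = 2: N = 125.
ΔN = 125 − 64 = 61.

ΔN = 61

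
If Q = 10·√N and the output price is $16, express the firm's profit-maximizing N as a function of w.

MP_N = (1/2)·10·N^(-1/2) = 5·N^(-1/2).
Setting P·MP_N = w: 80·N^(-1/2) = w.
Solving for N: N^(-1/2) = w/80, so N = (80/w)^(2).

N(w) = 6400/w²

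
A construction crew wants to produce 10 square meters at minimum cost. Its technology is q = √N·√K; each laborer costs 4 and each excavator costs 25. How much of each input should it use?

N* = 25, K* = 4

Cost minimization requires the marginal rate of technical substitution to equal the input-price ratio: MP_N/MP_K = w/r.
Here MP_N/MP_K = (1/2)·(K/N)/(1/2) = (K/N). Setting this equal to 4/25 = 0.16 gives K = 0.16N.
Substituting into q = 10: N^(1/2)·(0.16N)^(1/2) = 10.
Solving, N = 25 and K = 4.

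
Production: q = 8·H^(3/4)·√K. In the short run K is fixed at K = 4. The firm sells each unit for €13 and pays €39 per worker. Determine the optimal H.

H* = 256

With K = 4, MP_H = (3/4)·8·H^(-1/4)·4^(1/2) = 12·H^(-1/4).
Profit maximization for a price taker requires P·MP_H = w: 13·12·H^(-1/4) = 39.
So H^(-1/4) = 0.25, which gives H = 256.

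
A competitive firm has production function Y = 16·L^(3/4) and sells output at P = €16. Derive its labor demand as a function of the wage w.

MP_L = (3/4)·16·L^(-1/4) = 12·L^(-1/4).
Setting P·MP_L = w: 192·L^(-1/4) = w.
Solving for L: L^(-1/4) = w/192, so L = (192/w)^(4).

L(w) = (192/w)^(4)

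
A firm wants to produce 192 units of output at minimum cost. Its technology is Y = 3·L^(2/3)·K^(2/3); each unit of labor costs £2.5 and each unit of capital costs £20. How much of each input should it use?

L* = 64, K* = 8

Cost minimization requires the marginal rate of technical substitution to equal the input-price ratio: MP_L/MP_K = w/r.
Here MP_L/MP_K = (2/3)·(K/L)/(2/3) = (K/L). Setting this equal to 2.5/20 = 0.125 gives K = 0.125L.
Substituting into Y = 192: 3·L^(2/3)·(0.125L)^(2/3) = 192.
Solving, L = 64 and K = 8.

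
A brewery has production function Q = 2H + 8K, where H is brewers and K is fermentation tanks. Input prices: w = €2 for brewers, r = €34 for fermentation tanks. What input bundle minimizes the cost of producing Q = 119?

H* = 59.5, K* = 0

The inputs are perfect substitutes, so the firm uses whichever has the lower cost per unit of output.
Cost per unit of output via H is w/2 = 1; via K it is r/8 = 4.25. H is cheaper.
Producing Q = 119 with H alone: H = 59.5, K = 0.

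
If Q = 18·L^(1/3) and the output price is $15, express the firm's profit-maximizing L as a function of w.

MP_L = (1/3)·18·L^(-2/3) = 6·L^(-2/3).
Setting P·MP_L = w: 90·L^(-2/3) = w.
Solving for L: L^(-2/3) = w/90, so L = (90/w)^(3/2).

L(w) = (90/w)^(3/2)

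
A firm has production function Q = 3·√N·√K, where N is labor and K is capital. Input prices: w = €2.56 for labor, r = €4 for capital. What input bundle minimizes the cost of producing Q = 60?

Cost minimization requires the marginal rate of technical substitution to equal the input-price ratio: MP_N/MP_K = w/r.
Here MP_N/MP_K = (1/2)·(K/N)/(1/2) = (K/N). Setting this equal to 2.56/4 = 0.64 gives K = 0.64N.
Substituting into Q = 60: 3·N^(1/2)·(0.64N)^(1/2) = 60.
Solving, N = 25 and K = 16.

N* = 25, K* = 16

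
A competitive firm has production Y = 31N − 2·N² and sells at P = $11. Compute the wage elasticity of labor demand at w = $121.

ε = -0.55

From P·MP_N = w with MP_N = 31 − 4N, labor demand is N(w) = (31 − w/11)/4.
dN/dw = −1/(44) = -1/44.
At w = 121, N = 5, so ε = (dN/dw)·(w/N) = (-1/44)·(121/5) = -0.55.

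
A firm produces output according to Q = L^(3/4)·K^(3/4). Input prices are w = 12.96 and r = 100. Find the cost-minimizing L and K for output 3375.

Cost minimization requires the marginal rate of technical substitution to equal the input-price ratio: MP_L/MP_K = w/r.
Here MP_L/MP_K = (3/4)·(K/L)/(3/4) = (K/L). Setting this equal to 12.96/100 = 0.1296 gives K = 0.1296L.
Substituting into Q = 3375: L^(3/4)·(0.1296L)^(3/4) = 3375.
Solving, L = 625 and K = 81.

L* = 625, K* = 81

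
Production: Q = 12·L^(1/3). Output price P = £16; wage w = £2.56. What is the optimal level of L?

L* = 125

MP_L = (1/3)·12·L^(-2/3) = 4·L^(-2/3).
Profit maximization for a price taker requires P·MP_L = w: 16·4·L^(-2/3) = 2.56.
So L^(-2/3) = 0.04, which gives L = 125.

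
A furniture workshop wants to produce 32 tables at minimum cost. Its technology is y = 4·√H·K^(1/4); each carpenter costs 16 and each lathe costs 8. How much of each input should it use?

H* = 16, K* = 16

Cost minimization requires the marginal rate of technical substitution to equal the input-price ratio: MP_H/MP_K = w/r.
Here MP_H/MP_K = (1/2)·(K/H)/(1/4) = 2·(K/H). Setting this equal to 16/8 = 2 gives K = H.
Substituting into y = 32: 4·H^(1/2)·(H)^(1/4) = 32.
Solving, H = 16 and K = 16.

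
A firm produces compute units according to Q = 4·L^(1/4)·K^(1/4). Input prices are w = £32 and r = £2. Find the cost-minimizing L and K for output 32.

L* = 16, K* = 256

Cost minimization requires the marginal rate of technical substitution to equal the input-price ratio: MP_L/MP_K = w/r.
Here MP_L/MP_K = (1/4)·(K/L)/(1/4) = (K/L). Setting this equal to 32/2 = 16 gives K = 16L.
Substituting into Q = 32: 4·L^(1/4)·(16L)^(1/4) = 32.
Solving, L = 16 and K = 256.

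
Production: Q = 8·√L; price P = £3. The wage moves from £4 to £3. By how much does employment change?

ΔL = 7

From P·MP_L = w with MP_L = 4·L^(-1/2), the labor demand is L(w) = (12/w)^(2).
At w = 4: L = 9. At w = 3: L = 16.
ΔL = 16 − 9 = 7.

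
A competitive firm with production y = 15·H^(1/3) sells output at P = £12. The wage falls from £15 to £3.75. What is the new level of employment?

H* = 64

From P·MP_H = w with MP_H = 5·H^(-2/3), the labor demand is H(w) = (60/w)^(3/2).
At w = 15: H = 8. At w = 3.75: H = 64.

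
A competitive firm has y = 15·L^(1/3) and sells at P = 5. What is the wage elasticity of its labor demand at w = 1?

MP_L = (1/3)·15·L^(-2/3), so P·MP_L = w gives 25·L^(-2/3) = w.
Solving, L(w) = (25/w)^(3/2). This is a constant-elasticity form: L ∝ w^(−3/2), so ε = −3/2.

ε = -1.5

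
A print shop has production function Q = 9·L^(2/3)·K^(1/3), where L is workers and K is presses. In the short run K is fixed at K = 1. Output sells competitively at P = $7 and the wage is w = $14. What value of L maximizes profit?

With K = 1, MP_L = (2/3)·9·L^(-1/3)·1^(1/3) = 6·L^(-1/3).
Profit maximization for a price taker requires P·MP_L = w: 7·6·L^(-1/3) = 14.
So L^(-1/3) = 1/3, which gives L = 27.

L* = 27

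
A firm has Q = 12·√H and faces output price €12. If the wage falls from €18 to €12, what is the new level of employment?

H* = 36

From P·MP_H = w with MP_H = 6·H^(-1/2), the labor demand is H(w) = (72/w)^(2).
At w = 18: H = 16. At w = 12: H = 36.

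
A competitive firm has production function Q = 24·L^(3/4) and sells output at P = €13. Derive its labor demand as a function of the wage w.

MP_L = (3/4)·24·L^(-1/4) = 18·L^(-1/4).
Setting P·MP_L = w: 234·L^(-1/4) = w.
Solving for L: L^(-1/4) = w/234, so L = (234/w)^(4).

L(w) = (234/w)^(4)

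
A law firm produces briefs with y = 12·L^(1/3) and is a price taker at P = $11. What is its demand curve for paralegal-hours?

L(w) = (44/w)^(3/2)

MP_L = (1/3)·12·L^(-2/3) = 4·L^(-2/3).
Setting P·MP_L = w: 44·L^(-2/3) = w.
Solving for L: L^(-2/3) = w/44, so L = (44/w)^(3/2).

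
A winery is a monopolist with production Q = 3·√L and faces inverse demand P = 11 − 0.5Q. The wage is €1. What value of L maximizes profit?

Marginal revenue from the inverse demand is MR = 11 − Q.
The marginal product is MP_L = 1.5·L^(-1/2).
A monopolist hires until marginal revenue product equals the wage: MR·MP_L = w.
At L, Q = 3·√L. Substituting and solving: (11 − 3·√L)·1.5·L^(-1/2) = 1 gives L = 9.

L* = 9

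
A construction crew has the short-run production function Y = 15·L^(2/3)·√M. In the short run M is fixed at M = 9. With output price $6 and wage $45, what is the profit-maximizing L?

L* = 64

With M = 9, MP_L = (2/3)·15·L^(-1/3)·9^(1/2) = 30·L^(-1/3).
Profit maximization for a price taker requires P·MP_L = w: 6·30·L^(-1/3) = 45.
So L^(-1/3) = 0.25, which gives L = 64.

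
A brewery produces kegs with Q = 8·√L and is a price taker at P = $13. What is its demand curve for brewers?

MP_L = (1/2)·8·L^(-1/2) = 4·L^(-1/2).
Setting P·MP_L = w: 52·L^(-1/2) = w.
Solving for L: L^(-1/2) = w/52, so L = (52/w)^(2).

L(w) = 2704/w²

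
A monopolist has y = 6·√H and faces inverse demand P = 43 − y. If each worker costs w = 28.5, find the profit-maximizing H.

H* = 4

Marginal revenue from the inverse demand is MR = 43 − 2y.
The marginal product is MP_H = 3·H^(-1/2).
A monopolist hires until marginal revenue product equals the wage: MR·MP_H = w.
At H, y = 6·√H. Substituting and solving: (43 − 12·√H)·3·H^(-1/2) = 28.5 gives H = 4.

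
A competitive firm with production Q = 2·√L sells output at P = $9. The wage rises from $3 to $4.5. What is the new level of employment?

From P·MP_L = w with MP_L = L^(-1/2), the labor demand is L(w) = (9/w)^(2).
At w = 3: L = 9. At w = 4.5: L = 4.

L* = 4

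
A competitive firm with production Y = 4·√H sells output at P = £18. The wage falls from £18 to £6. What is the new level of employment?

H* = 36

From P·MP_H = w with MP_H = 2·H^(-1/2), the labor demand is H(w) = (36/w)^(2).
At w = 18: H = 4. At w = 6: H = 36.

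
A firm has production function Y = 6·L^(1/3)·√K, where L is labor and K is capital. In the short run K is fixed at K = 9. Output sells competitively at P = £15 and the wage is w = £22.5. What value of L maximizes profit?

With K = 9, MP_L = (1/3)·6·L^(-2/3)·9^(1/2) = 6·L^(-2/3).
Profit maximization for a price taker requires P·MP_L = w: 15·6·L^(-2/3) = 22.5.
So L^(-2/3) = 0.25, which gives L = 8.

L* = 8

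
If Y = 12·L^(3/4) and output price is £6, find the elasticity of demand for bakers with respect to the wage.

MP_L = (3/4)·12·L^(-1/4), so P·MP_L = w gives 54·L^(-1/4) = w.
Solving, L(w) = (54/w)^(4). This is a constant-elasticity form: L ∝ w^(−4), so ε = −4.

ε = -4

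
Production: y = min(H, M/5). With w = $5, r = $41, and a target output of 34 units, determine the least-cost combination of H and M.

H* = 34, M* = 170

With a fixed-proportions technology, the cost-minimizing bundle uses no slack in either input: H = M/5 = y.
So H = 34 and M = 5·34 = 170.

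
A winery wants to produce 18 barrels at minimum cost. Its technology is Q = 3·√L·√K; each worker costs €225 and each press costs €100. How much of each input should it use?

L* = 4, K* = 9

Cost minimization requires the marginal rate of technical substitution to equal the input-price ratio: MP_L/MP_K = w/r.
Here MP_L/MP_K = (1/2)·(K/L)/(1/2) = (K/L). Setting this equal to 225/100 = 2.25 gives K = 2.25L.
Substituting into Q = 18: 3·L^(1/2)·(2.25L)^(1/2) = 18.
Solving, L = 4 and K = 9.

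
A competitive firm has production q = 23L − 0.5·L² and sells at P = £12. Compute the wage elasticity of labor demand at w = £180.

From P·MP_L = w with MP_L = 23 − L, labor demand is L(w) = 23 − w/12.
dL/dw = −1/(12) = -1/12.
At w = 180, L = 8, so ε = (dL/dw)·(w/L) = (-1/12)·(180/8) = -1.875.

ε = -1.875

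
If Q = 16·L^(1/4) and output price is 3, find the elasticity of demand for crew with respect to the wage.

ε = -4/3

MP_L = (1/4)·16·L^(-3/4), so P·MP_L = w gives 12·L^(-3/4) = w.
Solving, L(w) = (12/w)^(4/3). This is a constant-elasticity form: L ∝ w^(−4/3), so ε = −4/3.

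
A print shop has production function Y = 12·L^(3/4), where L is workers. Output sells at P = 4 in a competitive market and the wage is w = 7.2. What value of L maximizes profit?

MP_L = (3/4)·12·L^(-1/4) = 9·L^(-1/4).
Profit maximization for a price taker requires P·MP_L = w: 4·9·L^(-1/4) = 7.2.
So L^(-1/4) = 0.2, which gives L = 625.

L* = 625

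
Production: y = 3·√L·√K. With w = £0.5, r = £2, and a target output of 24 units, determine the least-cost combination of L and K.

L* = 16, K* = 4

Cost minimization requires the marginal rate of technical substitution to equal the input-price ratio: MP_L/MP_K = w/r.
Here MP_L/MP_K = (1/2)·(K/L)/(1/2) = (K/L). Setting this equal to 0.5/2 = 0.25 gives K = 0.25L.
Substituting into y = 24: 3·L^(1/2)·(0.25L)^(1/2) = 24.
Solving, L = 16 and K = 4.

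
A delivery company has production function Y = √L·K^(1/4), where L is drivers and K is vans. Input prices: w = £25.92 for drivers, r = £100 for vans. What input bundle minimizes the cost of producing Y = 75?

Cost minimization requires the marginal rate of technical substitution to equal the input-price ratio: MP_L/MP_K = w/r.
Here MP_L/MP_K = (1/2)·(K/L)/(1/4) = 2·(K/L). Setting this equal to 25.92/100 = 0.2592 gives K = 0.1296L.
Substituting into Y = 75: L^(1/2)·(0.1296L)^(1/4) = 75.
Solving, L = 625 and K = 81.

L* = 625, K* = 81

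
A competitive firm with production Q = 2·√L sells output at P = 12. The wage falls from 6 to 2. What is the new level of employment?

From P·MP_L = w with MP_L = L^(-1/2), the labor demand is L(w) = (12/w)^(2).
At w = 6: L = 4. At w = 2: L = 36.

L* = 36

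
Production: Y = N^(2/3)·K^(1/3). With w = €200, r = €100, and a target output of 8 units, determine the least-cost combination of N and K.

Cost minimization requires the marginal rate of technical substitution to equal the input-price ratio: MP_N/MP_K = w/r.
Here MP_N/MP_K = (2/3)·(K/N)/(1/3) = 2·(K/N). Setting this equal to 200/100 = 2 gives K = N.
Substituting into Y = 8: N^(2/3)·(N)^(1/3) = 8.
Solving, N = 8 and K = 8.

N* = 8, K* = 8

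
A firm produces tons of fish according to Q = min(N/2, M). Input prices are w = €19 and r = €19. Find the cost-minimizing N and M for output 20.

N* = 40, M* = 20

With a fixed-proportions technology, the cost-minimizing bundle uses no slack in either input: N/2 = M = Q.
So N = 2·20 = 40 and M = 20.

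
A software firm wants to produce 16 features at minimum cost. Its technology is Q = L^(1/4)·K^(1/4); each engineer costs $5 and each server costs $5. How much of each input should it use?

Cost minimization requires the marginal rate of technical substitution to equal the input-price ratio: MP_L/MP_K = w/r.
Here MP_L/MP_K = (1/4)·(K/L)/(1/4) = (K/L). Setting this equal to 5/5 = 1 gives K = L.
Substituting into Q = 16: L^(1/4)·(L)^(1/4) = 16.
Solving, L = 256 and K = 256.

L* = 256, K* = 256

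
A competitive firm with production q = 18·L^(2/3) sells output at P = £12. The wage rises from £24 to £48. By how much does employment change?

From P·MP_L = w with MP_L = 12·L^(-1/3), the labor demand is L(w) = (144/w)^(3).
At w = 24: L = 216. At w = 48: L = 27.
ΔL = 27 − 216 = -189.

ΔL = -189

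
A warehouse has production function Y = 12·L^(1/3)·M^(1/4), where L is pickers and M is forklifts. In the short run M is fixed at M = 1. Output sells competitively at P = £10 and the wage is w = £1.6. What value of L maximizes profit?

L* = 125

With M = 1, MP_L = (1/3)·12·L^(-2/3)·1^(1/4) = 4·L^(-2/3).
Profit maximization for a price taker requires P·MP_L = w: 10·4·L^(-2/3) = 1.6.
So L^(-2/3) = 0.04, which gives L = 125.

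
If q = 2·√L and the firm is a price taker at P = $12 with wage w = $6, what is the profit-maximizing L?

MP_L = (1/2)·2·L^(-1/2) = L^(-1/2).
Profit maximization for a price taker requires P·MP_L = w: 12·L^(-1/2) = 6.
So L^(-1/2) = 0.5, which gives L = 4.

L* = 4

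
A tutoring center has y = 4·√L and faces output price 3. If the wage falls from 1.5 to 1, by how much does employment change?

ΔL = 20

From P·MP_L = w with MP_L = 2·L^(-1/2), the labor demand is L(w) = (6/w)^(2).
At w = 1.5: L = 16. At w = 1: L = 36.
ΔL = 36 − 16 = 20.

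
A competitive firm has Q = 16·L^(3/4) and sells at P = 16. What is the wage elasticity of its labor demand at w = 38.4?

MP_L = (3/4)·16·L^(-1/4), so P·MP_L = w gives 192·L^(-1/4) = w.
Solving, L(w) = (192/w)^(4). This is a constant-elasticity form: L ∝ w^(−4), so ε = −4.

ε = -4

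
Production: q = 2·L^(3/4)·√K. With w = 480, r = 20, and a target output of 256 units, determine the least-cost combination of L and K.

L* = 16, K* = 256

Cost minimization requires the marginal rate of technical substitution to equal the input-price ratio: MP_L/MP_K = w/r.
Here MP_L/MP_K = (3/4)·(K/L)/(1/2) = 1.5·(K/L). Setting this equal to 480/20 = 24 gives K = 16L.
Substituting into q = 256: 2·L^(3/4)·(16L)^(1/2) = 256.
Solving, L = 16 and K = 256.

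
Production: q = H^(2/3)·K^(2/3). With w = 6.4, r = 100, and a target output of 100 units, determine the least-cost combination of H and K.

Cost minimization requires the marginal rate of technical substitution to equal the input-price ratio: MP_H/MP_K = w/r.
Here MP_H/MP_K = (2/3)·(K/H)/(2/3) = (K/H). Setting this equal to 6.4/100 = 0.064 gives K = 0.064H.
Substituting into q = 100: H^(2/3)·(0.064H)^(2/3) = 100.
Solving, H = 125 and K = 8.

H* = 125, K* = 8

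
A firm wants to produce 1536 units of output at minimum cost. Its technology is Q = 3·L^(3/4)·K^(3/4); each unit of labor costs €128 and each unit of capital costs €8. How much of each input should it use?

Cost minimization requires the marginal rate of technical substitution to equal the input-price ratio: MP_L/MP_K = w/r.
Here MP_L/MP_K = (3/4)·(K/L)/(3/4) = (K/L). Setting this equal to 128/8 = 16 gives K = 16L.
Substituting into Q = 1536: 3·L^(3/4)·(16L)^(3/4) = 1536.
Solving, L = 16 and K = 256.

L* = 16, K* = 256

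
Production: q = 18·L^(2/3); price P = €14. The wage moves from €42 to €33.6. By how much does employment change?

ΔL = 61

From P·MP_L = w with MP_L = 12·L^(-1/3), the labor demand is L(w) = (168/w)^(3).
At w = 42: L = 64. At w = 33.6: L = 125.
ΔL = 125 − 64 = 61.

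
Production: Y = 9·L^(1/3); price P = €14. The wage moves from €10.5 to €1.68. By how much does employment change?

ΔL = 117

From P·MP_L = w with MP_L = 3·L^(-2/3), the labor demand is L(w) = (42/w)^(3/2).
At w = 10.5: L = 8. At w = 1.68: L = 125.
ΔL = 125 − 8 = 117.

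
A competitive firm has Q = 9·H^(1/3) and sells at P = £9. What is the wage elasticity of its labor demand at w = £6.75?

ε = -1.5

MP_H = (1/3)·9·H^(-2/3), so P·MP_H = w gives 27·H^(-2/3) = w.
Solving, H(w) = (27/w)^(3/2). This is a constant-elasticity form: H ∝ w^(−3/2), so ε = −3/2.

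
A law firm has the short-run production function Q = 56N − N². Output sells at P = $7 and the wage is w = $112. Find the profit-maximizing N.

N* = 20

The marginal product of N is MP_N = 56 − 2N.
A price-taking firm hires until the value of the marginal product equals the wage: P·MP_N = w, so 7·(56 − 2N) = 112.
Then 56 − 2N = 16, giving N = 20.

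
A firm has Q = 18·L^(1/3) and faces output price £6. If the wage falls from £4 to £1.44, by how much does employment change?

From P·MP_L = w with MP_L = 6·L^(-2/3), the labor demand is L(w) = (36/w)^(3/2).
At w = 4: L = 27. At w = 1.44: L = 125.
ΔL = 125 − 27 = 98.

ΔL = 98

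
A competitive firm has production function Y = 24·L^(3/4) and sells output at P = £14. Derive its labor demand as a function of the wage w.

L(w) = (252/w)^(4)

MP_L = (3/4)·24·L^(-1/4) = 18·L^(-1/4).
Setting P·MP_L = w: 252·L^(-1/4) = w.
Solving for L: L^(-1/4) = w/252, so L = (252/w)^(4).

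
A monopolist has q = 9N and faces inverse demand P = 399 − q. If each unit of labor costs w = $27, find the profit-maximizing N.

Marginal revenue from the inverse demand is MR = 399 − 2q.
The marginal product is MP_N = 9.
A monopolist hires until marginal revenue product equals the wage: MR·MP_N = w.
(399 − 18N)·9 = 27, so N = 22.

N* = 22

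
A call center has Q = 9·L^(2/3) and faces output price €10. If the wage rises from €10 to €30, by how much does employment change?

From P·MP_L = w with MP_L = 6·L^(-1/3), the labor demand is L(w) = (60/w)^(3).
At w = 10: L = 216. At w = 30: L = 8.
ΔL = 8 − 216 = -208.

ΔL = -208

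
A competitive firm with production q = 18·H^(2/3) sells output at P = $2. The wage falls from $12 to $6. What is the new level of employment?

From P·MP_H = w with MP_H = 12·H^(-1/3), the labor demand is H(w) = (24/w)^(3).
At w = 12: H = 8. At w = 6: H = 64.

H* = 64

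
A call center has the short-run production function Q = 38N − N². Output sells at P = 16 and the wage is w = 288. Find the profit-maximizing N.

The marginal product of N is MP_N = 38 − 2N.
A price-taking firm hires until the value of the marginal product equals the wage: P·MP_N = w, so 16·(38 − 2N) = 288.
Then 38 − 2N = 18, giving N = 10.

N* = 10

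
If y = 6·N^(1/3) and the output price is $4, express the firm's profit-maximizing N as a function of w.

MP_N = (1/3)·6·N^(-2/3) = 2·N^(-2/3).
Setting P·MP_N = w: 8·N^(-2/3) = w.
Solving for N: N^(-2/3) = w/8, so N = (8/w)^(3/2).

N(w) = (8/w)^(3/2)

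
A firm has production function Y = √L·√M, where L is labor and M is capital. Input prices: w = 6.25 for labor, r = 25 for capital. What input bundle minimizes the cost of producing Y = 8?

L* = 16, M* = 4

Cost minimization requires the marginal rate of technical substitution to equal the input-price ratio: MP_L/MP_M = w/r.
Here MP_L/MP_M = (1/2)·(M/L)/(1/2) = (M/L). Setting this equal to 6.25/25 = 0.25 gives M = 0.25L.
Substituting into Y = 8: L^(1/2)·(0.25L)^(1/2) = 8.
Solving, L = 16 and M = 4.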